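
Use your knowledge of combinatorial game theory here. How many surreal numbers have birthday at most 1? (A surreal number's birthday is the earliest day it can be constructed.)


Day 0: {|} = 0 is born. Count = 1.
Day n: the number of surreal numbers born by day n is 2^(n+1) - 1.
By day 0: 2^1 - 1 = 1
By day 1: 2^2 - 1 = 3
By day 1: 3 surreal numbers.

3


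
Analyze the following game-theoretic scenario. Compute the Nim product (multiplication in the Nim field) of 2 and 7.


Nim multiplication is bilinear over XOR: (u XOR v) * w = (u*w) XOR (v*w).
So we split each operand into its bit components and XOR the pairwise Nim products.
2 = 2 (as XOR of powers of 2).
7 = 1 + 2 + 4 (as XOR of powers of 2).
Using the standard Nim-product table on single bits:
  2*2 = 3,   2*4 = 8,   2*8 = 12,
  4*4 = 6,   4*8 = 11,  8*8 = 13,
and  1*x = x (identity), k*l = l*k (commutative).
Pairwise Nim products:
  2 * 1 = 2
  2 * 2 = 3
  2 * 4 = 8
XOR them: 2 XOR 3 XOR 8 = 9.
Result: 2 * 7 = 9 (in Nim).

9


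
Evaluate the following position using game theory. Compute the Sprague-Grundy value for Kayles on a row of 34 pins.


Kayles: a move removes 1 or 2 adjacent pins from a contiguous row.
Removing pins from a row of k leaves two independent rows (a, b) with a + b = k - 1 (one pin) or a + b = k - 2 (two pins); an end removal gives a = 0.
By Sprague-Grundy, G(k) = mex{ G(a) XOR G(b) } over all these splits. G(0) = 0.
G(1): splits (0,0):0^0=0 -> mex({0}) = 1
G(2): splits (0,1):0^1=1 (0,0):0^0=0 -> mex({0, 1}) = 2
G(3): splits (0,2):0^2=2 (1,1):1^1=0 (0,1):0^1=1 -> mex({0, 1, 2}) = 3
G(4): splits (0,3):0^3=3 (1,2):1^2=3 (0,2):0^2=2 (1,1):1^1=0 -> mex({0, 2, 3}) = 1
G(5): splits (0,4):0^1=1 (1,3):1^3=2 (2,2):2^2=0 (0,3):0^3=3 (1,2):1^2=3 -> mex({0, 1, 2, 3}) = 4
G(6) = mex({0, 1, 2, 4}) = 3
G(7) = mex({0, 1, 3, 4, 5}) = 2
G(8) = mex({0, 2, 3, 5, 6}) = 1
G(9) = mex({0, 1, 2, 3, 6, 7}) = 4
G(10) = mex({0, 1, 3, 4, 5, 7}) = 2
G(11) = mex({0, 1, 2, 3, 4, 5}) = 6
G(12) = mex({0, 1, 2, 3, 5, 6, 7}) = 4
G(13) = mex({0, 2, 3, 4, 6, 7}) = 1
G(14) = mex({0, 1, 4, 5, 6, 7}) = 2
G(15) = mex({0, 1, 2, 3, 4, 5, 6}) = 7
G(16) = mex({0, 2, 3, 5, 6, 7}) = 1
G(17) = mex({0, 1, 2, 3, 5, 6, 7}) = 4
G(18) = mex({0, 1, 2, 4, 5, 6}) = 3
G(19) = mex({0, 1, 3, 4, 5, 7}) = 2
G(20) = mex({0, 2, 3, 4, 5, 6, 7}) = 1
G(21) = mex({0, 1, 2, 3, 5, 6, 7}) = 4
G(22) = mex({0, 1, 2, 3, 4, 5, 7}) = 6
G(23) = mex({0, 1, 2, 3, 4, 5, 6}) = 7
G(24) = mex({0, 1, 2, 3, 5, 6, 7}) = 4
G(25) = mex({0, 2, 3, 4, 6, 7}) = 1
G(26) = mex({0, 1, 3, 4, 5, 6, 7}) = 2
G(27) = mex({0, 1, 2, 3, 4, 5, 6, 7}) = 8
G(28) = mex({0, 1, 2, 3, 4, 6, 7, 8}) = 5
G(29) = mex({0, 1, 2, 3, 5, 6, 7, 8, 9}) = 4
G(30) = mex({0, 1, 2, 3, 4, 5, 6, 9, 10}) = 7
G(31) = mex({0, 1, 3, 4, 5, 7, 10, 11}) = 2
G(32) = mex({0, 2, 3, 4, 5, 6, 7, 9, 11}) = 1
G(33) = mex({0, 1, 2, 3, 4, 5, 6, 7, 9, 12}) = 8
G(34) = mex({0, 1, 2, 3, 4, 5, 7, 8, 11, 12}) = 6
Therefore G(34) = 6.

6


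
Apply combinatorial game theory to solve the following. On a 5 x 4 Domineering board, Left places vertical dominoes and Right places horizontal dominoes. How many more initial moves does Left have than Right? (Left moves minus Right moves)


Board is 5 x 4 (rows x cols).
Left (vertical) placements: (rows-1) * cols = 4 * 4 = 16
Right (horizontal) placements: rows * (cols-1) = 5 * 3 = 15
Advantage = Left - Right = 16 - 15 = 1

1


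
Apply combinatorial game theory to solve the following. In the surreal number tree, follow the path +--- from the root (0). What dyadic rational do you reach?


Sign expansion: +---
Rule: track bounds (lo, hi), initially (-inf, +inf). On '+', the current value becomes lo and we move to the simplest number in (value, hi): value + 1 if hi = +inf, otherwise the midpoint (value + hi)/2. On '-', the current value becomes hi and we move to value - 1 if lo = -inf, otherwise the midpoint (lo + value)/2.
Start at 0.
Step 1: sign = +, move right. Bounds: (0, +inf). Value = 1
Step 2: sign = -, move left. Bounds: (0, 1). Value = 1/2
Step 3: sign = -, move left. Bounds: (0, 1/2). Value = 1/4
Step 4: sign = -, move left. Bounds: (0, 1/4). Value = 1/8
The surreal number with sign expansion +--- is 1/8.

1/8


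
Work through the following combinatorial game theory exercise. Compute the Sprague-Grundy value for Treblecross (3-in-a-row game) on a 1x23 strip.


Treblecross: place X on empty cells; 3-in-a-row wins.
Playing within two cells of an existing X lets the opponent win at once, so sensible play treats the cells i-2..i+2 around each X as dead. The player left with no safe cell loses, so this is a normal-play take-away game on strips of safe cells.
Placing X at cell i (0-indexed) of a strip of k safe cells leaves independent strips of sizes max(0, i-2) and max(0, k-i-3). Hence G(k) = mex{ G(max(0,i-2)) XOR G(max(0,k-i-3)) : 0 <= i < k }, with G(0) = 0.
G(1): splits (0,0):0^0=0 -> mex({0}) = 1
G(2): splits (0,0):0^0=0 -> mex({0}) = 1
G(3): splits (0,0):0^0=0 -> mex({0}) = 1
G(4): splits (0,1):0^1=1 (0,0):0^0=0 -> mex({0, 1}) = 2
G(5): splits (0,2):0^1=1 (0,1):0^1=1 (0,0):0^0=0 -> mex({0, 1}) = 2
G(6) = mex({1}) = 0
G(7) = mex({0, 1, 2}) = 3
G(8) = mex({0, 1, 2}) = 3
G(9) = mex({0, 2}) = 1
G(10) = mex({0, 2, 3}) = 1
G(11) = mex({0, 3}) = 1
G(12) = mex({1, 3}) = 0
G(13) = mex({0, 1, 2, 3}) = 4
G(14) = mex({0, 1, 2}) = 3
G(15) = mex({0, 1, 2}) = 3
G(16) = mex({0, 1, 2, 4}) = 3
G(17) = mex({0, 1, 3, 4}) = 2
G(18) = mex({0, 1, 3, 4}) = 2
G(19) = mex({0, 1, 3, 5}) = 2
G(20) = mex({0, 1, 2, 3, 5}) = 4
G(21) = mex({0, 1, 2, 3, 5}) = 4
G(22) = mex({1, 2, 6}) = 0
G(23) = mex({0, 1, 2, 3, 4, 6}) = 5
Therefore G(23) = 5.

5


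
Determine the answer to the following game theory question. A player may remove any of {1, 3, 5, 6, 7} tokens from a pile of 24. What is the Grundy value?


The subtraction set is S = {1, 3, 5, 6, 7}.
G(k) = mex{ G(k - s) : s in S, s <= k }. We compute iteratively: G(0) = 0.
G(1) = mex({0}) = 1
G(2) = mex({1}) = 0
G(3) = mex({0}) = 1
G(4) = mex({1}) = 0
G(5) = mex({0}) = 1
G(6) = mex({0, 1}) = 2
G(7) = mex({0, 1, 2}) = 3
G(8) = mex({0, 1, 3}) = 2
G(9) = mex({0, 1, 2}) = 3
G(10) = mex({0, 1, 3}) = 2
G(11) = mex({0, 1, 2}) = 3
G(12) = mex({1, 2, 3}) = 0
G(13) = mex({0, 2, 3}) = 1
G(14) = mex({1, 2, 3}) = 0
G(15) = mex({0, 2, 3}) = 1
G(16) = mex({1, 2, 3}) = 0
G(17) = mex({0, 2, 3}) = 1
G(18) = mex({0, 1, 3}) = 2
Observe that G(12)..G(18) = 0, 1, 0, 1, 0, 1, 2 repeats G(0)..G(6) = 0, 1, 0, 1, 0, 1, 2.
For k >= max(S) = 7, G(k) is determined by the previous 7 values G(k-7)..G(k-1); a window of 7 consecutive values has recurred shifted by 12, so by induction G(k + 12) = G(k) for all k >= 0: the sequence is periodic from the start with period 12.
One period: G(0..11) = 0, 1, 0, 1, 0, 1, 2, 3, 2, 3, 2, 3.
24 mod 12 = 0, so G(24) = G(0) = 0.

0


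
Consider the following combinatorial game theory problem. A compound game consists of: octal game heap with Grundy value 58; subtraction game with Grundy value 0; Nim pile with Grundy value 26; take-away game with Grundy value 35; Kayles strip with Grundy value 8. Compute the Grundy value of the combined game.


By the Sprague-Grundy theorem, the Grundy value of a sum of games is the XOR of individual Grundy values.
octal game heap: Grundy value = 58. Running XOR: 0 XOR 58 = 58
subtraction game: Grundy value = 0. Running XOR: 58 XOR 0 = 58
Nim pile: Grundy value = 26. Running XOR: 58 XOR 26 = 32
take-away game: Grundy value = 35. Running XOR: 32 XOR 35 = 3
Kayles strip: Grundy value = 8. Running XOR: 3 XOR 8 = 11
The combined Grundy value is 11.

11


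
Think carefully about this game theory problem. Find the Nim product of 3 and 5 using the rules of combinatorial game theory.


Nim multiplication is bilinear over XOR: (u XOR v) * w = (u*w) XOR (v*w).
So we split each operand into its bit components and XOR the pairwise Nim products.
3 = 1 + 2 (as XOR of powers of 2).
5 = 1 + 4 (as XOR of powers of 2).
Using the standard Nim-product table on single bits:
  2*2 = 3,   2*4 = 8,   2*8 = 12,
  4*4 = 6,   4*8 = 11,  8*8 = 13,
and  1*x = x (identity), k*l = l*k (commutative).
Pairwise Nim products:
  1 * 1 = 1
  1 * 4 = 4
  2 * 1 = 2
  2 * 4 = 8
XOR them: 1 XOR 4 XOR 2 XOR 8 = 15.
Result: 3 * 5 = 15 (in Nim).

15


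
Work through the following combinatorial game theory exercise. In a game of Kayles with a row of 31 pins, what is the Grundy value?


Kayles: a move removes 1 or 2 adjacent pins from a contiguous row.
Removing pins from a row of k leaves two independent rows (a, b) with a + b = k - 1 (one pin) or a + b = k - 2 (two pins); an end removal gives a = 0.
By Sprague-Grundy, G(k) = mex{ G(a) XOR G(b) } over all these splits. G(0) = 0.
G(1): splits (0,0):0^0=0 -> mex({0}) = 1
G(2): splits (0,1):0^1=1 (0,0):0^0=0 -> mex({0, 1}) = 2
G(3): splits (0,2):0^2=2 (1,1):1^1=0 (0,1):0^1=1 -> mex({0, 1, 2}) = 3
G(4): splits (0,3):0^3=3 (1,2):1^2=3 (0,2):0^2=2 (1,1):1^1=0 -> mex({0, 2, 3}) = 1
G(5): splits (0,4):0^1=1 (1,3):1^3=2 (2,2):2^2=0 (0,3):0^3=3 (1,2):1^2=3 -> mex({0, 1, 2, 3}) = 4
G(6) = mex({0, 1, 2, 4}) = 3
G(7) = mex({0, 1, 3, 4, 5}) = 2
G(8) = mex({0, 2, 3, 5, 6}) = 1
G(9) = mex({0, 1, 2, 3, 6, 7}) = 4
G(10) = mex({0, 1, 3, 4, 5, 7}) = 2
G(11) = mex({0, 1, 2, 3, 4, 5}) = 6
G(12) = mex({0, 1, 2, 3, 5, 6, 7}) = 4
G(13) = mex({0, 2, 3, 4, 6, 7}) = 1
G(14) = mex({0, 1, 4, 5, 6, 7}) = 2
G(15) = mex({0, 1, 2, 3, 4, 5, 6}) = 7
G(16) = mex({0, 2, 3, 5, 6, 7}) = 1
G(17) = mex({0, 1, 2, 3, 5, 6, 7}) = 4
G(18) = mex({0, 1, 2, 4, 5, 6}) = 3
G(19) = mex({0, 1, 3, 4, 5, 7}) = 2
G(20) = mex({0, 2, 3, 4, 5, 6, 7}) = 1
G(21) = mex({0, 1, 2, 3, 5, 6, 7}) = 4
G(22) = mex({0, 1, 2, 3, 4, 5, 7}) = 6
G(23) = mex({0, 1, 2, 3, 4, 5, 6}) = 7
G(24) = mex({0, 1, 2, 3, 5, 6, 7}) = 4
G(25) = mex({0, 2, 3, 4, 6, 7}) = 1
G(26) = mex({0, 1, 3, 4, 5, 6, 7}) = 2
G(27) = mex({0, 1, 2, 3, 4, 5, 6, 7}) = 8
G(28) = mex({0, 1, 2, 3, 4, 6, 7, 8}) = 5
G(29) = mex({0, 1, 2, 3, 5, 6, 7, 8, 9}) = 4
G(30) = mex({0, 1, 2, 3, 4, 5, 6, 9, 10}) = 7
G(31) = mex({0, 1, 3, 4, 5, 7, 10, 11}) = 2
Therefore G(31) = 2.

2


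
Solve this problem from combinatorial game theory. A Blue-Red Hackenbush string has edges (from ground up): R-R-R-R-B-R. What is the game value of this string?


Edges (from ground): R-R-R-R-B-R
By Berlekamp's sign-expansion rule, a Blue-Red Hackenbush stalk has the value of the surreal number whose sign sequence is the edge sequence with B -> + and R -> -.
Sign sequence: ----+-
Trace the sign expansion in the surreal number tree, starting from 0:
Edge 1: R (sign -) -> bounds (-inf, 0), value = -1
Edge 2: R (sign -) -> bounds (-inf, -1), value = -2
Edge 3: R (sign -) -> bounds (-inf, -2), value = -3
Edge 4: R (sign -) -> bounds (-inf, -3), value = -4
Edge 5: B (sign +) -> bounds (-4, -3), value = -7/2
Edge 6: R (sign -) -> bounds (-4, -7/2), value = -15/4
Game value = -15/4

-15/4


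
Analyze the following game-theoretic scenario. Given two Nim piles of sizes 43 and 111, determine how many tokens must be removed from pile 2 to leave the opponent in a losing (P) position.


Piles: 43 and 111
Current XOR: 43 XOR 111 = 68 (non-zero, so this is an N-position).
To make the XOR zero, we need to find a move that balances the piles.
For pile 2 (size 111): target = 111 XOR 68 = 43
We reduce pile 2 from 111 to 43.
Tokens removed: 111 - 43 = 68
Verification: 43 XOR 43 = 0

68


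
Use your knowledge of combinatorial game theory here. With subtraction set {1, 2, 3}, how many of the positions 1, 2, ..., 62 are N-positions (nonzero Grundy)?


Subtraction set S = {1, 2, 3}, so G(n) = n mod 4.
G(n) = 0 when n is a multiple of 4.
Multiples of 4 in [1, 62]: 15
N-positions (nonzero Grundy) = 62 - 15 = 47

47


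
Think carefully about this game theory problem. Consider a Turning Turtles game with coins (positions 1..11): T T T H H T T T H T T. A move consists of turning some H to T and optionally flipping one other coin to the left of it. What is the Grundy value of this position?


Coins: T T T H H T T T H T T
Key fact: a single head at position k behaves exactly like a Nim heap of size k (turning it to T and optionally flipping a coin at j < k corresponds to moving the heap from k to j, or to 0), and heads combine as a disjunctive sum (two heads at the same place would cancel, matching j XOR j = 0). So the Nim-value is the XOR of the 1-indexed positions of the heads.
Face-up positions (1-indexed): [4, 5, 9]
XOR 0 with 4: 0 XOR 4 = 4
XOR 4 with 5: 4 XOR 5 = 1
XOR 1 with 9: 1 XOR 9 = 8
Nim-value = 8

8


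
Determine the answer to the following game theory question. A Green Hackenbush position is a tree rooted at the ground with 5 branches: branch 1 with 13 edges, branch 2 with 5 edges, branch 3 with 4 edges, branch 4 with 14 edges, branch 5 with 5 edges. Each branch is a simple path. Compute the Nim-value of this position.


The tree has 5 branches from the ground vertex.
In Green Hackenbush, the Nim-value of a simple path of length k is k.
Branch 1: length 13, Nim-value = 13
Branch 2: length 5, Nim-value = 5
Branch 3: length 4, Nim-value = 4
Branch 4: length 14, Nim-value = 14
Branch 5: length 5, Nim-value = 5
Total Nim-value = XOR of all branch values:
0 XOR 13 = 13
13 XOR 5 = 8
8 XOR 4 = 12
12 XOR 14 = 2
2 XOR 5 = 7
Nim-value of the tree = 7

7


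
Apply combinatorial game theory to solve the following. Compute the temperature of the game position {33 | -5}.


The game is {33 | -5}, a switch {a | b} with numbers a > b.
Cooling {a | b} by t gives {a - t | b + t}, which stops being hot when a - t = b + t, i.e. at t = (a - b)/2. So the temperature of a switch is (a - b)/2.
Temperature = (Left option - Right option) / 2
= (33 - (-5)) / 2
= 38 / 2
= 19

19


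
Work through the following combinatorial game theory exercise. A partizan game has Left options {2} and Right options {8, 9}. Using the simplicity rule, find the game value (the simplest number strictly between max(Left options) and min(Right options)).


Left options: {2}, max = 2
Right options: {8, 9}, min = 8
All options are numbers and max(Left) < min(Right), so by the simplicity theorem the value is the simplest (earliest-born) number strictly between 2 and 8.
Integers 3 through 7 all lie strictly between 2 and 8.
Among integers, the simplest (lowest birthday = smallest |n|; 0 is born on day 0, +-n on day n) is 3.
No non-integer in the interval can be simpler: if x is a non-integer in the interval, then floor(x) or ceil(x) also lies in the interval (the interval contains an integer), and both are proper prefixes of x's sign expansion, i.e. born earlier. So the game value is 3.
Game value = 3

3


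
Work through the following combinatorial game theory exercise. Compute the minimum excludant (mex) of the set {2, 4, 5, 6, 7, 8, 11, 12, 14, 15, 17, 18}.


Set = {2, 4, 5, 6, 7, 8, 11, 12, 14, 15, 17, 18}
0 is NOT in the set. This is the mex.
mex = 0

0


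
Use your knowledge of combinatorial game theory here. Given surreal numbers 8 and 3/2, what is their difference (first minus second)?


x = 8, y = 3/2
Converting to common denominator: 2
x = 16/2, y = 3/2
x - y = 8 - 3/2 = 13/2

13/2


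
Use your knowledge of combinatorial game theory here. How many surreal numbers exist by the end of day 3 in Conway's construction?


Day 0: {|} = 0 is born. Count = 1.
Day n: the number of surreal numbers born by day n is 2^(n+1) - 1.
By day 0: 2^1 - 1 = 1
By day 1: 2^2 - 1 = 3
By day 2: 2^3 - 1 = 7
By day 3: 2^4 - 1 = 15
By day 3: 15 surreal numbers.

15


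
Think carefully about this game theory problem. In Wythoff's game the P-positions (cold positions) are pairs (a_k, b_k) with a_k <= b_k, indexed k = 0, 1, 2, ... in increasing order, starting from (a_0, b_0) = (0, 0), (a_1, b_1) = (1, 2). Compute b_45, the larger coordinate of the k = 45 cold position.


By Wythoff's theorem, a_k = floor(k * phi) and b_k = floor(k * phi^2) = a_k + k, where phi = (1 + sqrt(5))/2 is the golden ratio.
phi = (1 + sqrt(5))/2 = 1.618034
phi^2 = phi + 1 = 2.618034
k = 45
k * phi^2 = 45 * 2.618034 = 117.811529
b_45 = floor(k * phi^2) = 117 (check: a_45 + k = 72 + 45 = 117)

117


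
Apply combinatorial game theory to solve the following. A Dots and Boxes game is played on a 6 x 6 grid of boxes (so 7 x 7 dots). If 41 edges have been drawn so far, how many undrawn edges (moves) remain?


Grid: 6 x 6 boxes, i.e. 7 rows and 7 columns of dots.
Horizontal edges: (rows + 1) * cols = 7 * 6 = 42
Vertical edges: rows * (cols + 1) = 6 * 7 = 42
Total edges: 42 + 42 = 84
Edges drawn: 41
Remaining: 84 - 41 = 43

43


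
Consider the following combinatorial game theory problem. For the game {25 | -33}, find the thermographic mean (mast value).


Game = {25 | -33}, a switch {a | b} with numbers a > b.
Its thermograph has left wall a - t and right wall b + t, which meet at t = (a - b)/2, where both equal (a + b)/2. So the mast (mean value) is at (a + b)/2.
Mean = (25 + (-33))/2 = -8/2 = -4

-4


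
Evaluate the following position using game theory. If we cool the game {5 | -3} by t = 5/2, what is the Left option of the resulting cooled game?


Original game: {5 | -3} (a switch {a | b} with a > b).
Cooling by t (for t below the temperature (a - b)/2 = 4) taxes each move by t: {a | b} cooled by t is {a - t | b + t}.
Cooling amount: t = 5/2
Cooled Left option: 5 - 5/2 = 5/2
Cooled Right option: -3 + 5/2 = -1/2
Cooled game: {5/2 | -1/2}
Left option = 5/2

5/2


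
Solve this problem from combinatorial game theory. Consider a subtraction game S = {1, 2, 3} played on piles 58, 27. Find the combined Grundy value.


Subtraction set: {1, 2, 3}
For this subtraction set, G(n) = n mod 4 (period = max + 1 = 4).
Pile 1 (size 58): G(58) = 58 mod 4 = 2
Pile 2 (size 27): G(27) = 27 mod 4 = 3
Total Grundy value = XOR of all: 2 XOR 3 = 1

1


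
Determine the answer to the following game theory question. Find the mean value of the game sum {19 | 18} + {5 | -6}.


G1 = {19 | 18}, G2 = {5 | -6}
Each is a switch {a | b} with numbers a > b; its mean value is (a + b)/2, and mean value is additive over game sums: m(G1 + G2) = m(G1) + m(G2).
Mean of G1 = (19 + (18))/2 = 37/2 = 37/2
Mean of G2 = (5 + (-6))/2 = -1/2 = -1/2
Mean of G1 + G2 = 37/2 + -1/2 = 18

18


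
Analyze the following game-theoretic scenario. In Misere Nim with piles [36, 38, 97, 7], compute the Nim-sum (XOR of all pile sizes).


We need the XOR (exclusive or) of all pile sizes.
After XOR-ing pile 1 (size 36): 0 XOR 36 = 36
After XOR-ing pile 2 (size 38): 36 XOR 38 = 2
After XOR-ing pile 3 (size 97): 2 XOR 97 = 99
After XOR-ing pile 4 (size 7): 99 XOR 7 = 100
The Nim-value of this position is 100.

100


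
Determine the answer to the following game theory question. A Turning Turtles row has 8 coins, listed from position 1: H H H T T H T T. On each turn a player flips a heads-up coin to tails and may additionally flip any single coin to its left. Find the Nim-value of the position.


Coins: H H H T T H T T
Key fact: a single head at position k behaves exactly like a Nim heap of size k (turning it to T and optionally flipping a coin at j < k corresponds to moving the heap from k to j, or to 0), and heads combine as a disjunctive sum (two heads at the same place would cancel, matching j XOR j = 0). So the Nim-value is the XOR of the 1-indexed positions of the heads.
Face-up positions (1-indexed): [1, 2, 3, 6]
XOR 0 with 1: 0 XOR 1 = 1
XOR 1 with 2: 1 XOR 2 = 3
XOR 3 with 3: 3 XOR 3 = 0
XOR 0 with 6: 0 XOR 6 = 6
Nim-value = 6

6


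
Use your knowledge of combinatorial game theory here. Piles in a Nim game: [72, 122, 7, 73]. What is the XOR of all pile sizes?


We need the XOR (exclusive or) of all pile sizes.
After XOR-ing pile 1 (size 72): 0 XOR 72 = 72
After XOR-ing pile 2 (size 122): 72 XOR 122 = 50
After XOR-ing pile 3 (size 7): 50 XOR 7 = 53
After XOR-ing pile 4 (size 73): 53 XOR 73 = 124
The Nim-value of this position is 124.

124


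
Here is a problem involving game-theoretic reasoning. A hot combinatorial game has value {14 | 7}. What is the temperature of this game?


The game is {14 | 7}, a switch {a | b} with numbers a > b.
Cooling {a | b} by t gives {a - t | b + t}, which stops being hot when a - t = b + t, i.e. at t = (a - b)/2. So the temperature of a switch is (a - b)/2.
Temperature = (Left option - Right option) / 2
= (14 - (7)) / 2
= 7 / 2
= 7/2

7/2


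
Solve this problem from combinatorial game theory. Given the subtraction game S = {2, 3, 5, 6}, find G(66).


The subtraction set is S = {2, 3, 5, 6}.
G(k) = mex{ G(k - s) : s in S, s <= k }. We compute iteratively: G(0) = 0.
G(1) = mex({}) = 0
G(2) = mex({0}) = 1
G(3) = mex({0}) = 1
G(4) = mex({0, 1}) = 2
G(5) = mex({0, 1}) = 2
G(6) = mex({0, 1, 2}) = 3
G(7) = mex({0, 1, 2}) = 3
G(8) = mex({1, 2, 3}) = 0
G(9) = mex({1, 2, 3}) = 0
G(10) = mex({0, 2, 3}) = 1
G(11) = mex({0, 2, 3}) = 1
G(12) = mex({0, 1, 3}) = 2
G(13) = mex({0, 1, 3}) = 2
Observe that G(8)..G(13) = 0, 0, 1, 1, 2, 2 repeats G(0)..G(5) = 0, 0, 1, 1, 2, 2.
For k >= max(S) = 6, G(k) is determined by the previous 6 values G(k-6)..G(k-1); a window of 6 consecutive values has recurred shifted by 8, so by induction G(k + 8) = G(k) for all k >= 0: the sequence is periodic from the start with period 8.
One period: G(0..7) = 0, 0, 1, 1, 2, 2, 3, 3.
66 mod 8 = 2, so G(66) = G(2) = 1.

1


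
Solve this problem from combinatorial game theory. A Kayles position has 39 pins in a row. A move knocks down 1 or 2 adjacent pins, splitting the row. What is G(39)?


Kayles: a move removes 1 or 2 adjacent pins from a contiguous row.
Removing pins from a row of k leaves two independent rows (a, b) with a + b = k - 1 (one pin) or a + b = k - 2 (two pins); an end removal gives a = 0.
By Sprague-Grundy, G(k) = mex{ G(a) XOR G(b) } over all these splits. G(0) = 0.
G(1): splits (0,0):0^0=0 -> mex({0}) = 1
G(2): splits (0,1):0^1=1 (0,0):0^0=0 -> mex({0, 1}) = 2
G(3): splits (0,2):0^2=2 (1,1):1^1=0 (0,1):0^1=1 -> mex({0, 1, 2}) = 3
G(4): splits (0,3):0^3=3 (1,2):1^2=3 (0,2):0^2=2 (1,1):1^1=0 -> mex({0, 2, 3}) = 1
G(5): splits (0,4):0^1=1 (1,3):1^3=2 (2,2):2^2=0 (0,3):0^3=3 (1,2):1^2=3 -> mex({0, 1, 2, 3}) = 4
G(6) = mex({0, 1, 2, 4}) = 3
G(7) = mex({0, 1, 3, 4, 5}) = 2
G(8) = mex({0, 2, 3, 5, 6}) = 1
G(9) = mex({0, 1, 2, 3, 6, 7}) = 4
G(10) = mex({0, 1, 3, 4, 5, 7}) = 2
G(11) = mex({0, 1, 2, 3, 4, 5}) = 6
G(12) = mex({0, 1, 2, 3, 5, 6, 7}) = 4
G(13) = mex({0, 2, 3, 4, 6, 7}) = 1
G(14) = mex({0, 1, 4, 5, 6, 7}) = 2
G(15) = mex({0, 1, 2, 3, 4, 5, 6}) = 7
G(16) = mex({0, 2, 3, 5, 6, 7}) = 1
G(17) = mex({0, 1, 2, 3, 5, 6, 7}) = 4
G(18) = mex({0, 1, 2, 4, 5, 6}) = 3
G(19) = mex({0, 1, 3, 4, 5, 7}) = 2
G(20) = mex({0, 2, 3, 4, 5, 6, 7}) = 1
G(21) = mex({0, 1, 2, 3, 5, 6, 7}) = 4
G(22) = mex({0, 1, 2, 3, 4, 5, 7}) = 6
G(23) = mex({0, 1, 2, 3, 4, 5, 6}) = 7
G(24) = mex({0, 1, 2, 3, 5, 6, 7}) = 4
G(25) = mex({0, 2, 3, 4, 6, 7}) = 1
G(26) = mex({0, 1, 3, 4, 5, 6, 7}) = 2
G(27) = mex({0, 1, 2, 3, 4, 5, 6, 7}) = 8
G(28) = mex({0, 1, 2, 3, 4, 6, 7, 8}) = 5
G(29) = mex({0, 1, 2, 3, 5, 6, 7, 8, 9}) = 4
G(30) = mex({0, 1, 2, 3, 4, 5, 6, 9, 10}) = 7
G(31) = mex({0, 1, 3, 4, 5, 7, 10, 11}) = 2
G(32) = mex({0, 2, 3, 4, 5, 6, 7, 9, 11}) = 1
G(33) = mex({0, 1, 2, 3, 4, 5, 6, 7, 9, 12}) = 8
G(34) = mex({0, 1, 2, 3, 4, 5, 7, 8, 11, 12}) = 6
G(35) = mex({0, 1, 2, 3, 4, 5, 6, 8, 9, 10, 11}) = 7
G(36) = mex({0, 1, 2, 3, 5, 6, 7, 9, 10}) = 4
G(37) = mex({0, 2, 3, 4, 6, 7, 9, 10, 11, 12}) = 1
G(38) = mex({0, 1, 3, 4, 5, 6, 7, 9, 10, 11, 12}) = 2
G(39) = mex({0, 1, 2, 4, 5, 6, 7, 9, 10, 12, 14}) = 3
Therefore G(39) = 3.

3


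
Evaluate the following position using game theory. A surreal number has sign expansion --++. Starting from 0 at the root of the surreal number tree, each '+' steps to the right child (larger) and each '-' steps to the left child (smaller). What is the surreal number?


Sign expansion: --++
Rule: track bounds (lo, hi), initially (-inf, +inf). On '+', the current value becomes lo and we move to the simplest number in (value, hi): value + 1 if hi = +inf, otherwise the midpoint (value + hi)/2. On '-', the current value becomes hi and we move to value - 1 if lo = -inf, otherwise the midpoint (lo + value)/2.
Start at 0.
Step 1: sign = -, move left. Bounds: (-inf, 0). Value = -1
Step 2: sign = -, move left. Bounds: (-inf, -1). Value = -2
Step 3: sign = +, move right. Bounds: (-2, -1). Value = -3/2
Step 4: sign = +, move right. Bounds: (-3/2, -1). Value = -5/4
The surreal number with sign expansion --++ is -5/4.

-5/4


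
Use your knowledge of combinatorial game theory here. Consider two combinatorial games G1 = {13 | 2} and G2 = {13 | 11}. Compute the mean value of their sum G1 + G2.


G1 = {13 | 2}, G2 = {13 | 11}
Each is a switch {a | b} with numbers a > b; its mean value is (a + b)/2, and mean value is additive over game sums: m(G1 + G2) = m(G1) + m(G2).
Mean of G1 = (13 + (2))/2 = 15/2 = 15/2
Mean of G2 = (13 + (11))/2 = 24/2 = 12
Mean of G1 + G2 = 15/2 + 12 = 39/2

39/2


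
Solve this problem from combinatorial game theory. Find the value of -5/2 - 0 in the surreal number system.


x = -5/2, y = 0
Converting to common denominator: 2
x = -5/2, y = 0/2
x - y = -5/2 - 0 = -5/2

-5/2


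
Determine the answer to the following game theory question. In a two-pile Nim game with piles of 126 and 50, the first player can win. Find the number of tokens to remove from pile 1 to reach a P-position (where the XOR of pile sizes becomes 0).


Piles: 126 and 50
Current XOR: 126 XOR 50 = 76 (non-zero, so this is an N-position).
To make the XOR zero, we need to find a move that balances the piles.
For pile 1 (size 126): target = 126 XOR 76 = 50
We reduce pile 1 from 126 to 50.
Tokens removed: 126 - 50 = 76
Verification: 50 XOR 50 = 0

76


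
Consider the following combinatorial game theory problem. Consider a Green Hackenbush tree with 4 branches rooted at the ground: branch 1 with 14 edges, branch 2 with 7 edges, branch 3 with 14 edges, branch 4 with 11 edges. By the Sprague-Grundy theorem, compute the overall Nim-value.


The tree has 4 branches from the ground vertex.
In Green Hackenbush, the Nim-value of a simple path of length k is k.
Branch 1: length 14, Nim-value = 14
Branch 2: length 7, Nim-value = 7
Branch 3: length 14, Nim-value = 14
Branch 4: length 11, Nim-value = 11
Total Nim-value = XOR of all branch values:
0 XOR 14 = 14
14 XOR 7 = 9
9 XOR 14 = 7
7 XOR 11 = 12
Nim-value of the tree = 12

12


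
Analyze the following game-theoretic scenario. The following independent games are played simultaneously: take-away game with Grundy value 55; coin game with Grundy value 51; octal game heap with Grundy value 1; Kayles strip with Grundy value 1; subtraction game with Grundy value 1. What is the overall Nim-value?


By the Sprague-Grundy theorem, the Grundy value of a sum of games is the XOR of individual Grundy values.
take-away game: Grundy value = 55. Running XOR: 0 XOR 55 = 55
coin game: Grundy value = 51. Running XOR: 55 XOR 51 = 4
octal game heap: Grundy value = 1. Running XOR: 4 XOR 1 = 5
Kayles strip: Grundy value = 1. Running XOR: 5 XOR 1 = 4
subtraction game: Grundy value = 1. Running XOR: 4 XOR 1 = 5
The combined Grundy value is 5.

5


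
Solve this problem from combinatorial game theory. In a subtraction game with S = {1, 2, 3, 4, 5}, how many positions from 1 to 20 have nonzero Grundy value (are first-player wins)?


Subtraction set S = {1, 2, 3, 4, 5}, so G(n) = n mod 6.
G(n) = 0 when n is a multiple of 6.
Multiples of 6 in [1, 20]: 3
N-positions (nonzero Grundy) = 20 - 3 = 17

17


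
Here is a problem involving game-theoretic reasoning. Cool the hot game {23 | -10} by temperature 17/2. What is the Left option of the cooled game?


Original game: {23 | -10} (a switch {a | b} with a > b).
Cooling by t (for t below the temperature (a - b)/2 = 33/2) taxes each move by t: {a | b} cooled by t is {a - t | b + t}.
Cooling amount: t = 17/2
Cooled Left option: 23 - 17/2 = 29/2
Cooled Right option: -10 + 17/2 = -3/2
Cooled game: {29/2 | -3/2}
Left option = 29/2

29/2


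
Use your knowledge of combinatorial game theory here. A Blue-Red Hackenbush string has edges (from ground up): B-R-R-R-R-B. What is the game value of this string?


Edges (from ground): B-R-R-R-R-B
By Berlekamp's sign-expansion rule, a Blue-Red Hackenbush stalk has the value of the surreal number whose sign sequence is the edge sequence with B -> + and R -> -.
Sign sequence: +----+
Trace the sign expansion in the surreal number tree, starting from 0:
Edge 1: B (sign +) -> bounds (0, +inf), value = 1
Edge 2: R (sign -) -> bounds (0, 1), value = 1/2
Edge 3: R (sign -) -> bounds (0, 1/2), value = 1/4
Edge 4: R (sign -) -> bounds (0, 1/4), value = 1/8
Edge 5: R (sign -) -> bounds (0, 1/8), value = 1/16
Edge 6: B (sign +) -> bounds (1/16, 1/8), value = 3/32
Game value = 3/32

3/32


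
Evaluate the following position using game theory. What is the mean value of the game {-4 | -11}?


Game = {-4 | -11}, a switch {a | b} with numbers a > b.
Its thermograph has left wall a - t and right wall b + t, which meet at t = (a - b)/2, where both equal (a + b)/2. So the mast (mean value) is at (a + b)/2.
Mean = (-4 + (-11))/2 = -15/2 = -15/2

-15/2


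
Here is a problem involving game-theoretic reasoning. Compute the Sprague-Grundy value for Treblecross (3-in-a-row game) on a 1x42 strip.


Treblecross: place X on empty cells; 3-in-a-row wins.
Playing within two cells of an existing X lets the opponent win at once, so sensible play treats the cells i-2..i+2 around each X as dead. The player left with no safe cell loses, so this is a normal-play take-away game on strips of safe cells.
Placing X at cell i (0-indexed) of a strip of k safe cells leaves independent strips of sizes max(0, i-2) and max(0, k-i-3). Hence G(k) = mex{ G(max(0,i-2)) XOR G(max(0,k-i-3)) : 0 <= i < k }, with G(0) = 0.
G(1): splits (0,0):0^0=0 -> mex({0}) = 1
G(2): splits (0,0):0^0=0 -> mex({0}) = 1
G(3): splits (0,0):0^0=0 -> mex({0}) = 1
G(4): splits (0,1):0^1=1 (0,0):0^0=0 -> mex({0, 1}) = 2
G(5): splits (0,2):0^1=1 (0,1):0^1=1 (0,0):0^0=0 -> mex({0, 1}) = 2
G(6) = mex({1}) = 0
G(7) = mex({0, 1, 2}) = 3
G(8) = mex({0, 1, 2}) = 3
G(9) = mex({0, 2}) = 1
G(10) = mex({0, 2, 3}) = 1
G(11) = mex({0, 3}) = 1
G(12) = mex({1, 3}) = 0
G(13) = mex({0, 1, 2, 3}) = 4
G(14) = mex({0, 1, 2}) = 3
G(15) = mex({0, 1, 2}) = 3
G(16) = mex({0, 1, 2, 4}) = 3
G(17) = mex({0, 1, 3, 4}) = 2
G(18) = mex({0, 1, 3, 4}) = 2
G(19) = mex({0, 1, 3, 5}) = 2
G(20) = mex({0, 1, 2, 3, 5}) = 4
G(21) = mex({0, 1, 2, 3, 5}) = 4
G(22) = mex({1, 2, 6}) = 0
G(23) = mex({0, 1, 2, 3, 4, 6}) = 5
G(24) = mex({0, 1, 2, 3, 4}) = 5
G(25) = mex({0, 1, 3, 4, 7}) = 2
G(26) = mex({0, 1, 3, 4, 5, 7}) = 2
G(27) = mex({0, 1, 3, 5}) = 2
G(28) = mex({0, 1, 2, 5}) = 3
G(29) = mex({0, 1, 2, 4, 5, 6}) = 3
G(30) = mex({1, 2, 4, 6}) = 0
G(31) = mex({0, 1, 2, 3, 4, 6}) = 5
G(32) = mex({1, 2, 3, 4, 7}) = 0
G(33) = mex({0, 3, 7}) = 1
G(34) = mex({0, 2, 3, 5, 7}) = 1
G(35) = mex({0, 2, 3, 5, 6}) = 1
G(36) = mex({0, 1, 2, 5, 6}) = 3
G(37) = mex({0, 1, 2, 4, 5, 6}) = 3
G(38) = mex({0, 1, 2, 4}) = 3
G(39) = mex({0, 1, 2, 3, 4, 7}) = 5
G(40) = mex({0, 1, 2, 3, 4, 5, 7}) = 6
G(41) = mex({0, 1, 2, 3, 5, 7}) = 4
G(42) = mex({0, 1, 2, 3, 5, 6, 7}) = 4
Therefore G(42) = 4.

4


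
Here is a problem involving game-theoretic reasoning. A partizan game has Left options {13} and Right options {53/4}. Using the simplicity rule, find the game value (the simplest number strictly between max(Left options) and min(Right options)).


Left options: {13}, max = 13
Right options: {53/4}, min = 53/4
All options are numbers and max(Left) < min(Right), so by the simplicity theorem the value is the simplest (earliest-born) number strictly between 13 and 53/4.
No integer lies strictly between 13 and 53/4, so the value is the dyadic rational m/2^k in the interval with the smallest k (then m odd); search k = 1, 2, ...:
Denominator 2: no odd multiple of 1/2 lies strictly between 13 and 53/4.
Denominator 4: no odd multiple of 1/4 lies strictly between 13 and 53/4.
Denominator 8: 105/8 lies strictly between 13 and 53/4 -- found.
The simplest number in the interval is 105/8.
Game value = 105/8

105/8


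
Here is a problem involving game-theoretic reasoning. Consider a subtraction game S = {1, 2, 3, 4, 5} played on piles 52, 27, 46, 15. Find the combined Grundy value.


Subtraction set: {1, 2, 3, 4, 5}
For this subtraction set, G(n) = n mod 6 (period = max + 1 = 6).
Pile 1 (size 52): G(52) = 52 mod 6 = 4
Pile 2 (size 27): G(27) = 27 mod 6 = 3
Pile 3 (size 46): G(46) = 46 mod 6 = 4
Pile 4 (size 15): G(15) = 15 mod 6 = 3
Total Grundy value = XOR of all: 4 XOR 3 XOR 4 XOR 3 = 0

0


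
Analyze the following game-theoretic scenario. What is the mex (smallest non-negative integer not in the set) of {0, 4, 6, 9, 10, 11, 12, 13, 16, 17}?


Set = {0, 4, 6, 9, 10, 11, 12, 13, 16, 17}
0 is in the set.
1 is NOT in the set. This is the mex.
mex = 1

1


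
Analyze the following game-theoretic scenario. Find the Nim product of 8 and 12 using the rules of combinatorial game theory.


Nim multiplication is bilinear over XOR: (u XOR v) * w = (u*w) XOR (v*w).
So we split each operand into its bit components and XOR the pairwise Nim products.
8 = 8 (as XOR of powers of 2).
12 = 4 + 8 (as XOR of powers of 2).
Using the standard Nim-product table on single bits:
  2*2 = 3,   2*4 = 8,   2*8 = 12,
  4*4 = 6,   4*8 = 11,  8*8 = 13,
and  1*x = x (identity), k*l = l*k (commutative).
Pairwise Nim products:
  8 * 4 = 11
  8 * 8 = 13
XOR them: 11 XOR 13 = 6.
Result: 8 * 12 = 6 (in Nim).

6


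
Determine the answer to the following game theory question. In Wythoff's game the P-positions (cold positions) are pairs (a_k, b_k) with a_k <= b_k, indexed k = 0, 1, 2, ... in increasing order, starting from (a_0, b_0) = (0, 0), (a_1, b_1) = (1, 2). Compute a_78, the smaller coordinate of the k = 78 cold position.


By Wythoff's theorem, a_k = floor(k * phi) and b_k = floor(k * phi^2) = a_k + k, where phi = (1 + sqrt(5))/2 is the golden ratio.
phi = (1 + sqrt(5))/2 = 1.618034
k = 78
k * phi = 78 * 1.618034 = 126.206651
a_78 = floor(k * phi) = 126

126


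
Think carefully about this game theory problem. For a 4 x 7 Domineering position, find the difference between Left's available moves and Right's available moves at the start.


Board is 4 x 7 (rows x cols).
Left (vertical) placements: (rows-1) * cols = 3 * 7 = 21
Right (horizontal) placements: rows * (cols-1) = 4 * 6 = 24
Advantage = Left - Right = 21 - 24 = -3

-3


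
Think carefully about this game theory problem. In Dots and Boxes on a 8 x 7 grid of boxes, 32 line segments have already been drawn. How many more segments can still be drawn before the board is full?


Grid: 8 x 7 boxes, i.e. 9 rows and 8 columns of dots.
Horizontal edges: (rows + 1) * cols = 9 * 7 = 63
Vertical edges: rows * (cols + 1) = 8 * 8 = 64
Total edges: 63 + 64 = 127
Edges drawn: 32
Remaining: 127 - 32 = 95

95


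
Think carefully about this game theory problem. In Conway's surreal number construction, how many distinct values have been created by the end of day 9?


Day 0: {|} = 0 is born. Count = 1.
Day n: the number of surreal numbers born by day n is 2^(n+1) - 1.
By day 0: 2^1 - 1 = 1
By day 1: 2^2 - 1 = 3
By day 2: 2^3 - 1 = 7
By day 3: 2^4 - 1 = 15
By day 4: 2^5 - 1 = 31
By day 5: 2^6 - 1 = 63
By day 6: 2^7 - 1 = 127
By day 7: 2^8 - 1 = 255
By day 8: 2^9 - 1 = 511
By day 9: 2^10 - 1 = 1023
By day 9: 1023 surreal numbers.

1023


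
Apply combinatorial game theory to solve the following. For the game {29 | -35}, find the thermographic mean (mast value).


Game = {29 | -35}, a switch {a | b} with numbers a > b.
Its thermograph has left wall a - t and right wall b + t, which meet at t = (a - b)/2, where both equal (a + b)/2. So the mast (mean value) is at (a + b)/2.
Mean = (29 + (-35))/2 = -6/2 = -3

-3


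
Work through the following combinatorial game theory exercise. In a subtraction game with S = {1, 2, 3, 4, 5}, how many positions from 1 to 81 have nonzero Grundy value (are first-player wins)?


Subtraction set S = {1, 2, 3, 4, 5}, so G(n) = n mod 6.
G(n) = 0 when n is a multiple of 6.
Multiples of 6 in [1, 81]: 13
N-positions (nonzero Grundy) = 81 - 13 = 68

68


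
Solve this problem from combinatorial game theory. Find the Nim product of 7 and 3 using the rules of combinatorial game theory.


Nim multiplication is bilinear over XOR: (u XOR v) * w = (u*w) XOR (v*w).
So we split each operand into its bit components and XOR the pairwise Nim products.
7 = 1 + 2 + 4 (as XOR of powers of 2).
3 = 1 + 2 (as XOR of powers of 2).
Using the standard Nim-product table on single bits:
  2*2 = 3,   2*4 = 8,   2*8 = 12,
  4*4 = 6,   4*8 = 11,  8*8 = 13,
and  1*x = x (identity), k*l = l*k (commutative).
Pairwise Nim products:
  1 * 1 = 1
  1 * 2 = 2
  2 * 1 = 2
  2 * 2 = 3
  4 * 1 = 4
  4 * 2 = 8
XOR them: 1 XOR 2 XOR 2 XOR 3 XOR 4 XOR 8 = 14.
Result: 7 * 3 = 14 (in Nim).

14


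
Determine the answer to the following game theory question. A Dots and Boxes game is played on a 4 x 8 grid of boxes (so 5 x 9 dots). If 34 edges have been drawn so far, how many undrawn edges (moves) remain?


Grid: 4 x 8 boxes, i.e. 5 rows and 9 columns of dots.
Horizontal edges: (rows + 1) * cols = 5 * 8 = 40
Vertical edges: rows * (cols + 1) = 4 * 9 = 36
Total edges: 40 + 36 = 76
Edges drawn: 34
Remaining: 76 - 34 = 42

42


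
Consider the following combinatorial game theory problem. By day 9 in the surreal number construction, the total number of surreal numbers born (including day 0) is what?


Day 0: {|} = 0 is born. Count = 1.
Day n: the number of surreal numbers born by day n is 2^(n+1) - 1.
By day 0: 2^1 - 1 = 1
By day 1: 2^2 - 1 = 3
By day 2: 2^3 - 1 = 7
By day 3: 2^4 - 1 = 15
By day 4: 2^5 - 1 = 31
By day 5: 2^6 - 1 = 63
By day 6: 2^7 - 1 = 127
By day 7: 2^8 - 1 = 255
By day 8: 2^9 - 1 = 511
By day 9: 2^10 - 1 = 1023
By day 9: 1023 surreal numbers.

1023


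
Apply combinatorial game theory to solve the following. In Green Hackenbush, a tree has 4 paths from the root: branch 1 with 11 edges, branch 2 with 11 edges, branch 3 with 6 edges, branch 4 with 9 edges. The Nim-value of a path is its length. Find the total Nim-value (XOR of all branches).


The tree has 4 branches from the ground vertex.
In Green Hackenbush, the Nim-value of a simple path of length k is k.
Branch 1: length 11, Nim-value = 11
Branch 2: length 11, Nim-value = 11
Branch 3: length 6, Nim-value = 6
Branch 4: length 9, Nim-value = 9
Total Nim-value = XOR of all branch values:
0 XOR 11 = 11
11 XOR 11 = 0
0 XOR 6 = 6
6 XOR 9 = 15
Nim-value of the tree = 15

15


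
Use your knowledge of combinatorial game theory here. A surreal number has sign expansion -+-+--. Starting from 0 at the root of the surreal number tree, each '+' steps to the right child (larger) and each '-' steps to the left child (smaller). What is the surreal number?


Sign expansion: -+-+--
Rule: track bounds (lo, hi), initially (-inf, +inf). On '+', the current value becomes lo and we move to the simplest number in (value, hi): value + 1 if hi = +inf, otherwise the midpoint (value + hi)/2. On '-', the current value becomes hi and we move to value - 1 if lo = -inf, otherwise the midpoint (lo + value)/2.
Start at 0.
Step 1: sign = -, move left. Bounds: (-inf, 0). Value = -1
Step 2: sign = +, move right. Bounds: (-1, 0). Value = -1/2
Step 3: sign = -, move left. Bounds: (-1, -1/2). Value = -3/4
Step 4: sign = +, move right. Bounds: (-3/4, -1/2). Value = -5/8
Step 5: sign = -, move left. Bounds: (-3/4, -5/8). Value = -11/16
Step 6: sign = -, move left. Bounds: (-3/4, -11/16). Value = -23/32
The surreal number with sign expansion -+-+-- is -23/32.

-23/32


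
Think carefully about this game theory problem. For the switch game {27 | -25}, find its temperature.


The game is {27 | -25}, a switch {a | b} with numbers a > b.
Cooling {a | b} by t gives {a - t | b + t}, which stops being hot when a - t = b + t, i.e. at t = (a - b)/2. So the temperature of a switch is (a - b)/2.
Temperature = (Left option - Right option) / 2
= (27 - (-25)) / 2
= 52 / 2
= 26

26


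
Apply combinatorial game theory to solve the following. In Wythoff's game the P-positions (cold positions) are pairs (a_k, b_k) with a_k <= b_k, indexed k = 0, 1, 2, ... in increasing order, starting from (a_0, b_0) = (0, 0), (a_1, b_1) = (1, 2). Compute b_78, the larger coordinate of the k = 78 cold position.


By Wythoff's theorem, a_k = floor(k * phi) and b_k = floor(k * phi^2) = a_k + k, where phi = (1 + sqrt(5))/2 is the golden ratio.
phi = (1 + sqrt(5))/2 = 1.618034
phi^2 = phi + 1 = 2.618034
k = 78
k * phi^2 = 78 * 2.618034 = 204.206651
b_78 = floor(k * phi^2) = 204 (check: a_78 + k = 126 + 78 = 204)

204
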